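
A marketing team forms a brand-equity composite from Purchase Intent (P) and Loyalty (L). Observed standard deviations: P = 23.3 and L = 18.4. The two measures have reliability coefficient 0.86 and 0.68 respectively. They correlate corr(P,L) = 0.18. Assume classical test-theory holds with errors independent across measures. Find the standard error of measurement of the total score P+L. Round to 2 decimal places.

Var(total) = 881.45 + 154.339 = 1035.79.
True-score variance = 697.106 + 154.339 = 851.445, so reliability = 0.8220.
Error variance = 1035.79 − 851.445 = 184.344; SEM = √184.344 = 13.58.

13.58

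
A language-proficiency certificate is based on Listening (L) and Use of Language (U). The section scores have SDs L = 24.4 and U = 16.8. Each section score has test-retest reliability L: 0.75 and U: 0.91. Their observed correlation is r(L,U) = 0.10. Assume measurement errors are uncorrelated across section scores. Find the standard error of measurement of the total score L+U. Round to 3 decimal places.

Var(total) = 877.6 + 81.984 = 959.584.
True-score variance = 703.358 + 81.984 = 785.342, so reliability = 0.8184.
Error variance = 959.584 − 785.342 = 174.242; SEM = √174.242 = 13.200.

13.200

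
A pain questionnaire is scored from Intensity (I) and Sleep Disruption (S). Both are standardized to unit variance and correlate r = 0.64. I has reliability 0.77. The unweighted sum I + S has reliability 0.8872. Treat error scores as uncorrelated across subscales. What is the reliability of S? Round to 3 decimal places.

Var(I+S) = 2 + 2·0.64 = 3.280.
True-score variance = ρ_I + ρ_S + 2·0.64, so 0.8872 = (0.77 + ρ_S + 1.28) / 3.280.
ρ_S = 0.8872·3.280 − 0.77 − 1.28 = 0.860.

0.860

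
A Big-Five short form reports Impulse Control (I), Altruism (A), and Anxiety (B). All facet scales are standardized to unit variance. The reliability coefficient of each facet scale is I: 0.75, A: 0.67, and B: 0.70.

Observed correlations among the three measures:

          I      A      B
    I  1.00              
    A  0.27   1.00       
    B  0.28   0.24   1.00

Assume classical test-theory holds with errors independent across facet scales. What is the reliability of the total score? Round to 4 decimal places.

Var(I+A+B) = 3 + 2·[0.27 + 0.28 + 0.24] = 3 + 1.58 = 4.58.
Under uncorrelated errors the observed covariances equal the true-score covariances, so only the own-variance terms attenuate.
True-score variance = [0.75 + 0.67 + 0.70] + 1.58 = 2.12 + 1.58 = 3.7.
Reliability = 3.7 / 4.58 = 0.8079.

0.8079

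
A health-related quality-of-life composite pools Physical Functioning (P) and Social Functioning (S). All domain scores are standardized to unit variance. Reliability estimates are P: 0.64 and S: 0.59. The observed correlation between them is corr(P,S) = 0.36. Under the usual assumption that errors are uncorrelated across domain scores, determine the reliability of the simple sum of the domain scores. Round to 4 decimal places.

0.7169

Var(P+S) = 2 + 2·[0.36] = 2 + 0.72 = 2.72.
Because errors are independent across components, Cov(Tᵢ,Tⱼ) = Cov(Xᵢ,Xⱼ); the off-diagonal part of the true-score variance is the same as above.
True-score variance = [0.64 + 0.59] + 0.72 = 1.23 + 0.72 = 1.95.
Reliability = 1.95 / 2.72 = 0.7169.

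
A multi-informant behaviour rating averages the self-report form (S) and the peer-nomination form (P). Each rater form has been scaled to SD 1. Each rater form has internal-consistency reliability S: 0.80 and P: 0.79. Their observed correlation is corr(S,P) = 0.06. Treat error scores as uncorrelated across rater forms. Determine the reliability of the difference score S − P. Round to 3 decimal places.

Var(S−P) = 1 + 1 − 2·0.06 = 2 − 0.12 = 1.88.
With uncorrelated errors the cross-covariances are all true-score covariance, so they carry over unchanged; only the diagonal terms shrink to ρᵢσᵢ².
True-score variance = [0.80 + 0.79] − 0.12 = 1.59 − 0.12 = 1.47.
Reliability = 1.47 / 1.88 = 0.782.

0.782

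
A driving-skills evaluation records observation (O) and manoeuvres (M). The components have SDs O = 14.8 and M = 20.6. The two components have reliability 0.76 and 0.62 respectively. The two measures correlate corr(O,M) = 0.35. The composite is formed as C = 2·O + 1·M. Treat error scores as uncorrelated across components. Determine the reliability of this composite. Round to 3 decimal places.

Var(C) = 2²·14.8² + 20.6² + 2·[2·14.8·20.6·0.35] = 1300.52 + 426.832 = 1727.35.
Because errors are independent across components, Cov(Tᵢ,Tⱼ) = Cov(Xᵢ,Xⱼ); the off-diagonal part of the true-score variance is the same as above.
True-score variance = [2²·14.8²·0.76 + 20.6²·0.62] + 426.832 = 928.985 + 426.832 = 1355.82.
Reliability = 1355.82 / 1727.35 = 0.785.

0.785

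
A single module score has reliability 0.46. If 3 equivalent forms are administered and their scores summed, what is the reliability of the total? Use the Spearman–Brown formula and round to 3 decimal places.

ρ_k = kρ / (1 + (k−1)ρ) = 3·0.46 / (1 + 2·0.46) = 1.380 / 1.920 = 0.719.

0.719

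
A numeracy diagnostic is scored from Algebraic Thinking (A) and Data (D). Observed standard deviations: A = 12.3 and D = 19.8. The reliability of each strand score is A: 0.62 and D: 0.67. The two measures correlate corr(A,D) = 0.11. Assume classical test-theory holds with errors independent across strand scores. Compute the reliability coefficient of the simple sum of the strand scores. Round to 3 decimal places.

Var(A+D) = 12.3² + 19.8² + 2·[12.3·19.8·0.11] = 543.33 + 53.5788 = 596.909.
Under uncorrelated errors the observed covariances equal the true-score covariances, so only the own-variance terms attenuate.
True-score variance = [12.3²·0.62 + 19.8²·0.67] + 53.5788 = 356.467 + 53.5788 = 410.045.
Reliability = 410.045 / 596.909 = 0.687.

0.687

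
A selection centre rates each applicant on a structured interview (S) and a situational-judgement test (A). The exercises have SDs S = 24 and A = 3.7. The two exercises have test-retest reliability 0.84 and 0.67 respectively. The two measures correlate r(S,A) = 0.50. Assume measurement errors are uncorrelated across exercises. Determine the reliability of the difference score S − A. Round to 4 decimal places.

0.8070

Var(S−A) = 24² + 3.7² − 2·24·3.7·0.50 = 589.69 − 88.8 = 500.89.
Because errors are independent across components, Cov(Tᵢ,Tⱼ) = Cov(Xᵢ,Xⱼ); the off-diagonal part of the true-score variance is the same as above.
True-score variance = [24²·0.84 + 3.7²·0.67] − 88.8 = 493.012 − 88.8 = 404.212.
Reliability = 404.212 / 500.89 = 0.8070.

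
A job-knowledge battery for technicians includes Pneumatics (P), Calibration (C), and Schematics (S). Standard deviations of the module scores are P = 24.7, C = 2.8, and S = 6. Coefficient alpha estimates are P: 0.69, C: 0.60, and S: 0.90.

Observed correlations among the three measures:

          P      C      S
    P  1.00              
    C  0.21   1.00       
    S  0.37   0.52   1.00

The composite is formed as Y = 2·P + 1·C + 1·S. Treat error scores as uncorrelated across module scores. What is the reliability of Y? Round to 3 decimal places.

Var(Y) = 2²·24.7² + 2.8² + 6² + 2·[2·24.7·2.8·0.21 + 2·24.7·6·0.37 + 2.8·6·0.52] = 2484.2 + 294.902 = 2779.1.
Because errors are independent across components, Cov(Tᵢ,Tⱼ) = Cov(Xᵢ,Xⱼ); the off-diagonal part of the true-score variance is the same as above.
True-score variance = [2²·24.7²·0.69 + 2.8²·0.60 + 6²·0.90] + 294.902 = 1720.95 + 294.902 = 2015.85.
Reliability = 2015.85 / 2779.1 = 0.725.

0.725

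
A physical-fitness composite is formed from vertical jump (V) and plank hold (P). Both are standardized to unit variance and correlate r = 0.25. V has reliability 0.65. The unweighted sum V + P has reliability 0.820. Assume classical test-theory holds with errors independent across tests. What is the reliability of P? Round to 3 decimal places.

Var(V+P) = 2 + 2·0.25 = 2.500.
True-score variance = ρ_V + ρ_P + 2·0.25, so 0.820 = (0.65 + ρ_P + 0.50) / 2.500.
ρ_P = 0.820·2.500 − 0.65 − 0.50 = 0.900.

0.900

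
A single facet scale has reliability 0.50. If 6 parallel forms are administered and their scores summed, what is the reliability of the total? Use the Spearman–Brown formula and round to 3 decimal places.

ρ_k = kρ / (1 + (k−1)ρ) = 6·0.50 / (1 + 5·0.50) = 3.000 / 3.500 = 0.857.

0.857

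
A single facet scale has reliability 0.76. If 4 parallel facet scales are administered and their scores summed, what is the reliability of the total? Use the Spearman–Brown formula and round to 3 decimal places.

0.927

ρ_k = kρ / (1 + (k−1)ρ) = 4·0.76 / (1 + 3·0.76) = 3.040 / 3.280 = 0.927.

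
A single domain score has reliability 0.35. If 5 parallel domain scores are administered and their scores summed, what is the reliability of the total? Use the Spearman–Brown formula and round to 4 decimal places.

0.7292

ρ_k = kρ / (1 + (k−1)ρ) = 5·0.35 / (1 + 4·0.35) = 1.750 / 2.400 = 0.7292.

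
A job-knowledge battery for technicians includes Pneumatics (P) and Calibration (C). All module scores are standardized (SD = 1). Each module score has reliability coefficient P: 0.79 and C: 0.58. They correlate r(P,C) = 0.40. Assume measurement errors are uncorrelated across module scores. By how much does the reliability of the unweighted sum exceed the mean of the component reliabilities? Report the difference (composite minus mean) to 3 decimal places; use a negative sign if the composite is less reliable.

0.090

Var(sum) = 2 + 0.8 = 2.8; true-score variance = 1.37 + 0.8 = 2.17; composite reliability = 0.7750.
Mean component reliability = 0.6850.
Difference = 0.7750 − 0.6850 = 0.090.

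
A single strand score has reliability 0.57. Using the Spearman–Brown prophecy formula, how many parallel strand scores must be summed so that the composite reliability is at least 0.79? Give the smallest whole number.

3

k ≥ ρ*(1−ρ₁)/(ρ₁(1−ρ*)) = 0.79·0.43 / (0.57·0.21) = 2.838.
Smallest integer k = 3.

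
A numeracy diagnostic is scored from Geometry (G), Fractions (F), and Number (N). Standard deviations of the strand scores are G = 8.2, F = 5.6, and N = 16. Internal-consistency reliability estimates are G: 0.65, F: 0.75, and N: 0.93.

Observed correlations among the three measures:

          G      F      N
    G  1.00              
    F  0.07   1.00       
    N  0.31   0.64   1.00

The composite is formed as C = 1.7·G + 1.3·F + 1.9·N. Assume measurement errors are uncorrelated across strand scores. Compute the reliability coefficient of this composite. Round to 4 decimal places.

Var(C) = 1.7²·8.2² + 1.3²·5.6² + 1.9²·16² + 2·[2.21·8.2·5.6·0.07 + 3.23·8.2·16·0.31 + 2.47·5.6·16·0.64] = 1171.48 + 560.228 = 1731.71.
With uncorrelated errors the cross-covariances are all true-score covariance, so they carry over unchanged; only the diagonal terms shrink to ρᵢσᵢ².
True-score variance = [1.7²·8.2²·0.65 + 1.3²·5.6²·0.75 + 1.9²·16²·0.93] + 560.228 = 1025.53 + 560.228 = 1585.76.
Reliability = 1585.76 / 1731.71 = 0.9157.

0.9157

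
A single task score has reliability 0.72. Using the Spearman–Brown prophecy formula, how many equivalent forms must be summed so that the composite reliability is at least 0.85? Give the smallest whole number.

k ≥ ρ*(1−ρ₁)/(ρ₁(1−ρ*)) = 0.85·0.28 / (0.72·0.15) = 2.204.
Smallest integer k = 3.

3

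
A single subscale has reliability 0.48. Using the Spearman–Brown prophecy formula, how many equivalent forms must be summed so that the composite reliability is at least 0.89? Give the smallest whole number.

k ≥ ρ*(1−ρ₁)/(ρ₁(1−ρ*)) = 0.89·0.52 / (0.48·0.11) = 8.765.
Smallest integer k = 9.

9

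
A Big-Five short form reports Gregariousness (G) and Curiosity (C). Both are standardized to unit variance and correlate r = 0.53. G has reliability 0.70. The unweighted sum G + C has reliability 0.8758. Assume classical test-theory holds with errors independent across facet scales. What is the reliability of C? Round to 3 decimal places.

Var(G+C) = 2 + 2·0.53 = 3.060.
True-score variance = ρ_G + ρ_C + 2·0.53, so 0.8758 = (0.70 + ρ_C + 1.06) / 3.060.
ρ_C = 0.8758·3.060 − 0.70 − 1.06 = 0.920.

0.920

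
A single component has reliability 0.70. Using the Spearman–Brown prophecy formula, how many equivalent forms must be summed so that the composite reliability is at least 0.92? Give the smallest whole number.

k ≥ ρ*(1−ρ₁)/(ρ₁(1−ρ*)) = 0.92·0.30 / (0.70·0.08) = 4.929.
Smallest integer k = 5.

5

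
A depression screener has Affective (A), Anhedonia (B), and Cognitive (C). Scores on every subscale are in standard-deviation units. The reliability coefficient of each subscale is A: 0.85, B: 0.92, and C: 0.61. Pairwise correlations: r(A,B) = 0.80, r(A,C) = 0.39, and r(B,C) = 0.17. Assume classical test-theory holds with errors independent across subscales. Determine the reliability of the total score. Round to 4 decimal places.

0.8916

Var(A+B+C) = 3 + 2·[0.80 + 0.39 + 0.17] = 3 + 2.72 = 5.72.
With uncorrelated errors the cross-covariances are all true-score covariance, so they carry over unchanged; only the diagonal terms shrink to ρᵢσᵢ².
True-score variance = [0.85 + 0.92 + 0.61] + 2.72 = 2.38 + 2.72 = 5.1.
Reliability = 5.1 / 5.72 = 0.8916.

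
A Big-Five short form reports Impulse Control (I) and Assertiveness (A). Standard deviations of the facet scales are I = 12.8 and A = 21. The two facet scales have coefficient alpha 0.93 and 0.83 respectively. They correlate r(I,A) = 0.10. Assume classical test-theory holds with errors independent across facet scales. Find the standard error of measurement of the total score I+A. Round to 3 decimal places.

Var(total) = 604.84 + 53.76 = 658.6.
True-score variance = 518.401 + 53.76 = 572.161, so reliability = 0.8688.
Error variance = 658.6 − 572.161 = 86.4388; SEM = √86.4388 = 9.297.

9.297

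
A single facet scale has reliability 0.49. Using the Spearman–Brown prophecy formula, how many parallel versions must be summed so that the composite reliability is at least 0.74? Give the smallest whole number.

3

k ≥ ρ*(1−ρ₁)/(ρ₁(1−ρ*)) = 0.74·0.51 / (0.49·0.26) = 2.962.
Smallest integer k = 3.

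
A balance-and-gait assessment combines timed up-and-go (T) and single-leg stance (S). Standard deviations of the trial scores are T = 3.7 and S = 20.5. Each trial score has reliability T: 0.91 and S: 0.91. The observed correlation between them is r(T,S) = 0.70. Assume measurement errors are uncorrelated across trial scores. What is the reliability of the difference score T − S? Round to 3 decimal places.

Var(T−S) = 3.7² + 20.5² − 2·3.7·20.5·0.70 = 433.94 − 106.19 = 327.75.
Because errors are independent across components, Cov(Tᵢ,Tⱼ) = Cov(Xᵢ,Xⱼ); the off-diagonal part of the true-score variance is the same as above.
True-score variance = [3.7²·0.91 + 20.5²·0.91] − 106.19 = 394.885 − 106.19 = 288.695.
Reliability = 288.695 / 327.75 = 0.881.

0.881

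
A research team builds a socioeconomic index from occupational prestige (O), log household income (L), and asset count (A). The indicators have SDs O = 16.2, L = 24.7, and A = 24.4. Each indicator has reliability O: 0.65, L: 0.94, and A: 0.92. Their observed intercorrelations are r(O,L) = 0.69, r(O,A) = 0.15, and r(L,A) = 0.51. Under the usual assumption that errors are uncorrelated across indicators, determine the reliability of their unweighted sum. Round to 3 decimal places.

0.936

Var(O+L+A) = 16.2² + 24.7² + 24.4² + 2·[16.2·24.7·0.69 + 16.2·24.4·0.15 + 24.7·24.4·0.51] = 1467.89 + 1285.51 = 2753.4.
Because errors are independent across components, Cov(Tᵢ,Tⱼ) = Cov(Xᵢ,Xⱼ); the off-diagonal part of the true-score variance is the same as above.
True-score variance = [16.2²·0.65 + 24.7²·0.94 + 24.4²·0.92] + 1285.51 = 1291.8 + 1285.51 = 2577.31.
Reliability = 2577.31 / 2753.4 = 0.936.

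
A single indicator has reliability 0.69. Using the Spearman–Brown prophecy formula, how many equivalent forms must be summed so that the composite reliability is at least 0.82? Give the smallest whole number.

k ≥ ρ*(1−ρ₁)/(ρ₁(1−ρ*)) = 0.82·0.31 / (0.69·0.18) = 2.047.
Smallest integer k = 3.

3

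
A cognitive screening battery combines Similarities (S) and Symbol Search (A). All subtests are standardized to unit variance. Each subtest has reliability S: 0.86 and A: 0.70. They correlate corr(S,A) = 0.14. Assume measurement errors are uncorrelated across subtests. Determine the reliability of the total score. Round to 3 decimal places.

0.807

Var(S+A) = 2 + 2·[0.14] = 2 + 0.28 = 2.28.
Because errors are independent across components, Cov(Tᵢ,Tⱼ) = Cov(Xᵢ,Xⱼ); the off-diagonal part of the true-score variance is the same as above.
True-score variance = [0.86 + 0.70] + 0.28 = 1.56 + 0.28 = 1.84.
Reliability = 1.84 / 2.28 = 0.807.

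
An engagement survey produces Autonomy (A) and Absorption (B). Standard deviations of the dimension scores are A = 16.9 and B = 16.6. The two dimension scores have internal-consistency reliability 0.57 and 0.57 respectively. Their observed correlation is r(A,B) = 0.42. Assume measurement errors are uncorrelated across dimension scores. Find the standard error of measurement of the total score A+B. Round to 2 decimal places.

Var(total) = 561.17 + 235.654 = 796.824.
True-score variance = 319.867 + 235.654 = 555.52, so reliability = 0.6972.
Error variance = 796.824 − 555.52 = 241.303; SEM = √241.303 = 15.53.

15.53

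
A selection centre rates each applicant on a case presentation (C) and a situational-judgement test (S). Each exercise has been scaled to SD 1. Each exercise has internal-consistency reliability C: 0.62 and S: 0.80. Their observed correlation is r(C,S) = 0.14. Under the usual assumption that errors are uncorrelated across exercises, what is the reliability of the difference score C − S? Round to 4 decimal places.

0.6628

Var(C−S) = 1 + 1 − 2·0.14 = 2 − 0.28 = 1.72.
Under uncorrelated errors the observed covariances equal the true-score covariances, so only the own-variance terms attenuate.
True-score variance = [0.62 + 0.80] − 0.28 = 1.42 − 0.28 = 1.14.
Reliability = 1.14 / 1.72 = 0.6628.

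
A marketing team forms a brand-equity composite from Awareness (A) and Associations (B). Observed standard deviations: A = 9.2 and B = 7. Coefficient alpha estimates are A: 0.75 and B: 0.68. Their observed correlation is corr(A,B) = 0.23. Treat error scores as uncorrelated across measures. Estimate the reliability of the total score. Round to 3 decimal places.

Var(A+B) = 9.2² + 7² + 2·[9.2·7·0.23] = 133.64 + 29.624 = 163.264.
With uncorrelated errors the cross-covariances are all true-score covariance, so they carry over unchanged; only the diagonal terms shrink to ρᵢσᵢ².
True-score variance = [9.2²·0.75 + 7²·0.68] + 29.624 = 96.8 + 29.624 = 126.424.
Reliability = 126.424 / 163.264 = 0.774.

0.774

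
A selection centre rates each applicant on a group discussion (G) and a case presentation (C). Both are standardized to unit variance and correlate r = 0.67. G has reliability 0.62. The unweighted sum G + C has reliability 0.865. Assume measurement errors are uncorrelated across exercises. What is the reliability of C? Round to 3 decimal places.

Var(G+C) = 2 + 2·0.67 = 3.340.
True-score variance = ρ_G + ρ_C + 2·0.67, so 0.865 = (0.62 + ρ_C + 1.34) / 3.340.
ρ_C = 0.865·3.340 − 0.62 − 1.34 = 0.929.

0.929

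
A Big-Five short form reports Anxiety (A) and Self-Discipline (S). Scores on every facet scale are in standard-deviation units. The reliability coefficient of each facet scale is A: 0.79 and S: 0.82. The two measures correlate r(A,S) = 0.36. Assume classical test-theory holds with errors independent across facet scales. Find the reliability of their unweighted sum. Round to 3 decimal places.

0.857

Var(A+S) = 2 + 2·[0.36] = 2 + 0.72 = 2.72.
Because errors are independent across components, Cov(Tᵢ,Tⱼ) = Cov(Xᵢ,Xⱼ); the off-diagonal part of the true-score variance is the same as above.
True-score variance = [0.79 + 0.82] + 0.72 = 1.61 + 0.72 = 2.33.
Reliability = 2.33 / 2.72 = 0.857.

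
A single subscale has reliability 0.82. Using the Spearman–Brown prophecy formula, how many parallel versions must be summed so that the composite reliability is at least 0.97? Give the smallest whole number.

8

k ≥ ρ*(1−ρ₁)/(ρ₁(1−ρ*)) = 0.97·0.18 / (0.82·0.03) = 7.098.
Smallest integer k = 8.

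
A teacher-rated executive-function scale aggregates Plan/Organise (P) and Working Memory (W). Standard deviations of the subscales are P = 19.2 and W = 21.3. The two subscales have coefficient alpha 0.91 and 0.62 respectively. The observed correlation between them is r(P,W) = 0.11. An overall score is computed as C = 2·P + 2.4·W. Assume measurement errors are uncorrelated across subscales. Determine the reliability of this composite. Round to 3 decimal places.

Var(C) = 2²·19.2² + 2.4²·21.3² + 2·[4.8·19.2·21.3·0.11] = 4087.81 + 431.862 = 4519.68.
Because errors are independent across components, Cov(Tᵢ,Tⱼ) = Cov(Xᵢ,Xⱼ); the off-diagonal part of the true-score variance is the same as above.
True-score variance = [2²·19.2²·0.91 + 2.4²·21.3²·0.62] + 431.862 = 2962.07 + 431.862 = 3393.93.
Reliability = 3393.93 / 4519.68 = 0.751.

0.751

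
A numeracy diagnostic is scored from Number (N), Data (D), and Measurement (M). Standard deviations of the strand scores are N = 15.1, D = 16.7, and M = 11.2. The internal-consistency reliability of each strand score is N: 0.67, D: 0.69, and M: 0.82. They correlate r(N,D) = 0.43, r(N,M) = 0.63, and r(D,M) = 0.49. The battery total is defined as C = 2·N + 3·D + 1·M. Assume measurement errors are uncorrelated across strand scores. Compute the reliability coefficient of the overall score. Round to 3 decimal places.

0.811

Var(C) = 2²·15.1² + 3²·16.7² + 11.2² + 2·[6·15.1·16.7·0.43 + 2·15.1·11.2·0.63 + 3·16.7·11.2·0.49] = 3547.49 + 2277.28 = 5824.77.
Under uncorrelated errors the observed covariances equal the true-score covariances, so only the own-variance terms attenuate.
True-score variance = [2²·15.1²·0.67 + 3²·16.7²·0.69 + 11.2²·0.82] + 2277.28 = 2445.83 + 2277.28 = 4723.11.
Reliability = 4723.11 / 5824.77 = 0.811.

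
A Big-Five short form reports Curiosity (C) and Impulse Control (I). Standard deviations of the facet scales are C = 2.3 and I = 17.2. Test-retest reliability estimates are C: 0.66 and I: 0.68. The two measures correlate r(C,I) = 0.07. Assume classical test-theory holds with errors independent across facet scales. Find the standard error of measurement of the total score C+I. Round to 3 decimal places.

9.822

Var(total) = 301.13 + 5.5384 = 306.668.
True-score variance = 204.663 + 5.5384 = 210.201, so reliability = 0.6854.
Error variance = 306.668 − 210.201 = 96.4674; SEM = √96.4674 = 9.822.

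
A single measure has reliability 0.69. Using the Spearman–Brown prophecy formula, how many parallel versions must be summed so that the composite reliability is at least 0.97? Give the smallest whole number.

15

k ≥ ρ*(1−ρ₁)/(ρ₁(1−ρ*)) = 0.97·0.31 / (0.69·0.03) = 14.527.
Smallest integer k = 15.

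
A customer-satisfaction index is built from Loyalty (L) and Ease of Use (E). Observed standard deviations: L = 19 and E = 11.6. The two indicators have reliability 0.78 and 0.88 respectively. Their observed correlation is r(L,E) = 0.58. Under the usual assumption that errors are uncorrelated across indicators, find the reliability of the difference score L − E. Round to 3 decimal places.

Var(L−E) = 19² + 11.6² − 2·19·11.6·0.58 = 495.56 − 255.664 = 239.896.
With uncorrelated errors the cross-covariances are all true-score covariance, so they carry over unchanged; only the diagonal terms shrink to ρᵢσᵢ².
True-score variance = [19²·0.78 + 11.6²·0.88] − 255.664 = 399.993 − 255.664 = 144.329.
Reliability = 144.329 / 239.896 = 0.602.

0.602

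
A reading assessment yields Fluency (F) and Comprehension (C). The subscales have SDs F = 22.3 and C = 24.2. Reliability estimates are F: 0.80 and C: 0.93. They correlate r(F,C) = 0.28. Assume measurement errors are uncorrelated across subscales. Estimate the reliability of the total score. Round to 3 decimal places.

Var(F+C) = 22.3² + 24.2² + 2·[22.3·24.2·0.28] = 1082.93 + 302.21 = 1385.14.
With uncorrelated errors the cross-covariances are all true-score covariance, so they carry over unchanged; only the diagonal terms shrink to ρᵢσᵢ².
True-score variance = [22.3²·0.80 + 24.2²·0.93] + 302.21 = 942.477 + 302.21 = 1244.69.
Reliability = 1244.69 / 1385.14 = 0.899.

0.899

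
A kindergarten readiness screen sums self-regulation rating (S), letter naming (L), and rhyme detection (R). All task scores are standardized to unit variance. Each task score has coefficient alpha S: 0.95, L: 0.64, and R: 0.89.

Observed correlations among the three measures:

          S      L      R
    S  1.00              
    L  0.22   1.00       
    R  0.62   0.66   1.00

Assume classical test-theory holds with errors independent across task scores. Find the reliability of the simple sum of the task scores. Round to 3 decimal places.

0.913

Var(S+L+R) = 3 + 2·[0.22 + 0.62 + 0.66] = 3 + 3 = 6.
Because errors are independent across components, Cov(Tᵢ,Tⱼ) = Cov(Xᵢ,Xⱼ); the off-diagonal part of the true-score variance is the same as above.
True-score variance = [0.95 + 0.64 + 0.89] + 3 = 2.48 + 3 = 5.48.
Reliability = 5.48 / 6 = 0.913.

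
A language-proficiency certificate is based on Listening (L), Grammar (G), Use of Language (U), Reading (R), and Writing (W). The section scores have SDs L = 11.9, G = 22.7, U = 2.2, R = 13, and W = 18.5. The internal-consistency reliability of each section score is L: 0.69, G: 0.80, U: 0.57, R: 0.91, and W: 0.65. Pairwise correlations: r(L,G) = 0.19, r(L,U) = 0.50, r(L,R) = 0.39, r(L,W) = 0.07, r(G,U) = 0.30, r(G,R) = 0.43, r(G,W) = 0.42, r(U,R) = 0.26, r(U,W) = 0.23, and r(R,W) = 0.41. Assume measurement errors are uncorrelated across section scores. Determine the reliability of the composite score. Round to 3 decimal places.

Var(L+G+U+R+W) = 11.9² + 22.7² + 2.2² + 13² + 18.5² + 2·[11.9·22.7·0.19 + 11.9·2.2·0.50 + 11.9·13·0.39 + 11.9·18.5·0.07 + 22.7·2.2·0.30 + 22.7·13·0.43 + 22.7·18.5·0.42 + 2.2·13·0.26 + 2.2·18.5·0.23 + 13·18.5·0.41] = 1172.99 + 1147.63 = 2320.62.
Under uncorrelated errors the observed covariances equal the true-score covariances, so only the own-variance terms attenuate.
True-score variance = [11.9²·0.69 + 22.7²·0.80 + 2.2²·0.57 + 13²·0.91 + 18.5²·0.65] + 1147.63 = 888.954 + 1147.63 = 2036.58.
Reliability = 2036.58 / 2320.62 = 0.878.

0.878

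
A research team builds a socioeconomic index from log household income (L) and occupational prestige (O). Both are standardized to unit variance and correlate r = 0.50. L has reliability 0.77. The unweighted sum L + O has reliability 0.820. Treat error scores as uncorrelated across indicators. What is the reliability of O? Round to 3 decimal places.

Var(L+O) = 2 + 2·0.50 = 3.000.
True-score variance = ρ_L + ρ_O + 2·0.50, so 0.820 = (0.77 + ρ_O + 1.00) / 3.000.
ρ_O = 0.820·3.000 − 0.77 − 1.00 = 0.690.

0.690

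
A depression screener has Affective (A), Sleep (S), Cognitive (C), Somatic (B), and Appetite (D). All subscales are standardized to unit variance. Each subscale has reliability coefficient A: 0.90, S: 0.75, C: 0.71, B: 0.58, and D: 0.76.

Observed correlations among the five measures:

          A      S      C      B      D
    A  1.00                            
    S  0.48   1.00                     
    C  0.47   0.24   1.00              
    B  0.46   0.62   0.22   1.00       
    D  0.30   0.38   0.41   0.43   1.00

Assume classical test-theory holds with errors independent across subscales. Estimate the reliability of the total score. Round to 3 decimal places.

0.900

Var(A+S+C+B+D) = 5 + 2·[0.48 + 0.47 + 0.46 + 0.30 + 0.24 + 0.62 + 0.38 + 0.22 + 0.41 + 0.43] = 5 + 8.02 = 13.02.
Under uncorrelated errors the observed covariances equal the true-score covariances, so only the own-variance terms attenuate.
True-score variance = [0.90 + 0.75 + 0.71 + 0.58 + 0.76] + 8.02 = 3.7 + 8.02 = 11.72.
Reliability = 11.72 / 13.02 = 0.900.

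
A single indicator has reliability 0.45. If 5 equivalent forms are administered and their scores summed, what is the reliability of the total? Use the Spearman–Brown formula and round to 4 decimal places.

0.8036

ρ_k = kρ / (1 + (k−1)ρ) = 5·0.45 / (1 + 4·0.45) = 2.250 / 2.800 = 0.8036.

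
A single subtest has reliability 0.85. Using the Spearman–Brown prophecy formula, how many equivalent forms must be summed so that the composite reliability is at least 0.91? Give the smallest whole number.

k ≥ ρ*(1−ρ₁)/(ρ₁(1−ρ*)) = 0.91·0.15 / (0.85·0.09) = 1.784.
Smallest integer k = 2.

2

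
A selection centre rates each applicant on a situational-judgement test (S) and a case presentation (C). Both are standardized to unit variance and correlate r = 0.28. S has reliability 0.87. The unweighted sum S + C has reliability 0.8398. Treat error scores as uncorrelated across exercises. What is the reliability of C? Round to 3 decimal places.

Var(S+C) = 2 + 2·0.28 = 2.560.
True-score variance = ρ_S + ρ_C + 2·0.28, so 0.8398 = (0.87 + ρ_C + 0.56) / 2.560.
ρ_C = 0.8398·2.560 − 0.87 − 0.56 = 0.720.

0.720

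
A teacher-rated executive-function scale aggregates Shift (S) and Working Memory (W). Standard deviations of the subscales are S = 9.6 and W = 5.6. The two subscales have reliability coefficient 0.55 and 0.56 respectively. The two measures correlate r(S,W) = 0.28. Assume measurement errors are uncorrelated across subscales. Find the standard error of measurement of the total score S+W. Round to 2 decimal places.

Var(total) = 123.52 + 30.1056 = 153.626.
True-score variance = 68.2496 + 30.1056 = 98.3552, so reliability = 0.6402.
Error variance = 153.626 − 98.3552 = 55.2704; SEM = √55.2704 = 7.43.

7.43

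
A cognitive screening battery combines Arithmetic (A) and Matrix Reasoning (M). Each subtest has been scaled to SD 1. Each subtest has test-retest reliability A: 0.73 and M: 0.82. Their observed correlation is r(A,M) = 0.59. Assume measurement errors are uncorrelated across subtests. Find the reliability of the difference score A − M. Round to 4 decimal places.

0.4512

Var(A−M) = 1 + 1 − 2·0.59 = 2 − 1.18 = 0.82.
With uncorrelated errors the cross-covariances are all true-score covariance, so they carry over unchanged; only the diagonal terms shrink to ρᵢσᵢ².
True-score variance = [0.73 + 0.82] − 1.18 = 1.55 − 1.18 = 0.37.
Reliability = 0.37 / 0.82 = 0.4512.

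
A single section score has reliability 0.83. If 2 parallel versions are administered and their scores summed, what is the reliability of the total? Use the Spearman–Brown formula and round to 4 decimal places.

ρ_k = kρ / (1 + (k−1)ρ) = 2·0.83 / (1 + 1·0.83) = 1.660 / 1.830 = 0.9071.

0.9071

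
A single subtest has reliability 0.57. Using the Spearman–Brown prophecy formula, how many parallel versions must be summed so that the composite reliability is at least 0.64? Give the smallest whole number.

2

k ≥ ρ*(1−ρ₁)/(ρ₁(1−ρ*)) = 0.64·0.43 / (0.57·0.36) = 1.341.
Smallest integer k = 2.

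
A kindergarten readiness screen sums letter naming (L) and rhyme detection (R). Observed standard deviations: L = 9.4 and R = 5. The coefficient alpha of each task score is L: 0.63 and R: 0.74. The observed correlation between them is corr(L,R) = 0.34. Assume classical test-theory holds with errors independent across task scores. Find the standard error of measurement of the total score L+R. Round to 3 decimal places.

6.260

Var(total) = 113.36 + 31.96 = 145.32.
True-score variance = 74.1668 + 31.96 = 106.127, so reliability = 0.7303.
Error variance = 145.32 − 106.127 = 39.1932; SEM = √39.1932 = 6.260.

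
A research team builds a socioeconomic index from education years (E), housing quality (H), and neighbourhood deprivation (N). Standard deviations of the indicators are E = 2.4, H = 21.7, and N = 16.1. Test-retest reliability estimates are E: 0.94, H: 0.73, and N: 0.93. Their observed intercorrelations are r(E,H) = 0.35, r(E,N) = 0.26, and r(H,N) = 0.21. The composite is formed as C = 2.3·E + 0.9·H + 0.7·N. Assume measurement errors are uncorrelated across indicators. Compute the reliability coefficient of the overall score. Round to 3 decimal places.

Var(C) = 2.3²·2.4² + 0.9²·21.7² + 0.7²·16.1² + 2·[2.07·2.4·21.7·0.35 + 1.61·2.4·16.1·0.26 + 0.63·21.7·16.1·0.21] = 538.904 + 200.257 = 739.161.
With uncorrelated errors the cross-covariances are all true-score covariance, so they carry over unchanged; only the diagonal terms shrink to ρᵢσᵢ².
True-score variance = [2.3²·2.4²·0.94 + 0.9²·21.7²·0.73 + 0.7²·16.1²·0.93] + 200.257 = 425.201 + 200.257 = 625.458.
Reliability = 625.458 / 739.161 = 0.846.

0.846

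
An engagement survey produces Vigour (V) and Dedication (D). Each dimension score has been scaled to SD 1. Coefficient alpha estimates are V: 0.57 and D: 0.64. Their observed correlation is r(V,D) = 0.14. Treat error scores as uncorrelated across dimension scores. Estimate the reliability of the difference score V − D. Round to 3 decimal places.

0.541

Var(V−D) = 1 + 1 − 2·0.14 = 2 − 0.28 = 1.72.
With uncorrelated errors the cross-covariances are all true-score covariance, so they carry over unchanged; only the diagonal terms shrink to ρᵢσᵢ².
True-score variance = [0.57 + 0.64] − 0.28 = 1.21 − 0.28 = 0.93.
Reliability = 0.93 / 1.72 = 0.541.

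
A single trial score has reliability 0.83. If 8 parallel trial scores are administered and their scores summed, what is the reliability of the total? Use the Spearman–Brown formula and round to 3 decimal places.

0.975

ρ_k = kρ / (1 + (k−1)ρ) = 8·0.83 / (1 + 7·0.83) = 6.640 / 6.810 = 0.975.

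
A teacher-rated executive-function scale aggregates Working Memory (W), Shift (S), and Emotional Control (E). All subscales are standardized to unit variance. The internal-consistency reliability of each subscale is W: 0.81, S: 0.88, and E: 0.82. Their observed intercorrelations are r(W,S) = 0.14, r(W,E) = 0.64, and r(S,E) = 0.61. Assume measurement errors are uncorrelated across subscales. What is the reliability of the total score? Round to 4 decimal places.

0.9152

Var(W+S+E) = 3 + 2·[0.14 + 0.64 + 0.61] = 3 + 2.78 = 5.78.
Because errors are independent across components, Cov(Tᵢ,Tⱼ) = Cov(Xᵢ,Xⱼ); the off-diagonal part of the true-score variance is the same as above.
True-score variance = [0.81 + 0.88 + 0.82] + 2.78 = 2.51 + 2.78 = 5.29.
Reliability = 5.29 / 5.78 = 0.9152.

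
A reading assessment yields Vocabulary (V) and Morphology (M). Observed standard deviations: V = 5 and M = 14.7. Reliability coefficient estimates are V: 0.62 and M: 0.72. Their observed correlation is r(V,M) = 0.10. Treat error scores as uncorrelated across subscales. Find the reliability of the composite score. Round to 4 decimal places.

0.7263

Var(V+M) = 5² + 14.7² + 2·[5·14.7·0.10] = 241.09 + 14.7 = 255.79.
With uncorrelated errors the cross-covariances are all true-score covariance, so they carry over unchanged; only the diagonal terms shrink to ρᵢσᵢ².
True-score variance = [5²·0.62 + 14.7²·0.72] + 14.7 = 171.085 + 14.7 = 185.785.
Reliability = 185.785 / 255.79 = 0.7263.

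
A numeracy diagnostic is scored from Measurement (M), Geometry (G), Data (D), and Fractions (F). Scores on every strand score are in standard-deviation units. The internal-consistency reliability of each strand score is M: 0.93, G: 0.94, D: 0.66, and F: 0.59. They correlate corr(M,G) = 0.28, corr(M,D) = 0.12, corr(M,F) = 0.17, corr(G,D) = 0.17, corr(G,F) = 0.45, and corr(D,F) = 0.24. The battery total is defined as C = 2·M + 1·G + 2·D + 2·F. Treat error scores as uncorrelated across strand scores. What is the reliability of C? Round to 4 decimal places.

0.8397

Var(C) = 2² + 1 + 2² + 2² + 2·[2·0.28 + 4·0.12 + 4·0.17 + 2·0.17 + 2·0.45 + 4·0.24] = 13 + 7.84 = 20.84.
With uncorrelated errors the cross-covariances are all true-score covariance, so they carry over unchanged; only the diagonal terms shrink to ρᵢσᵢ².
True-score variance = [2²·0.93 + 0.94 + 2²·0.66 + 2²·0.59] + 7.84 = 9.66 + 7.84 = 17.5.
Reliability = 17.5 / 20.84 = 0.8397.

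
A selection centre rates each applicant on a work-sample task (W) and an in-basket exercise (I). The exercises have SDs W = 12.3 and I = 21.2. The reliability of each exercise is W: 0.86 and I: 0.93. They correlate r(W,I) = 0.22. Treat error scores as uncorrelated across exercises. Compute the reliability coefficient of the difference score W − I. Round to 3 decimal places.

0.892

Var(W−I) = 12.3² + 21.2² − 2·12.3·21.2·0.22 = 600.73 − 114.734 = 485.996.
Under uncorrelated errors the observed covariances equal the true-score covariances, so only the own-variance terms attenuate.
True-score variance = [12.3²·0.86 + 21.2²·0.93] − 114.734 = 548.089 − 114.734 = 433.354.
Reliability = 433.354 / 485.996 = 0.892.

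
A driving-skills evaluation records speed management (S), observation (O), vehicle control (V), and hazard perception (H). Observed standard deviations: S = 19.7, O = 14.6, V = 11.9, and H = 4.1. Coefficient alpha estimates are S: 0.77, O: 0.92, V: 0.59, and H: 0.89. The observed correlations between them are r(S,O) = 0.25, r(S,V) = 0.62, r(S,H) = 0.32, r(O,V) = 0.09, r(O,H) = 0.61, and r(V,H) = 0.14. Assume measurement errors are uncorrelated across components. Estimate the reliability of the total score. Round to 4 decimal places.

Var(S+O+V+H) = 19.7² + 14.6² + 11.9² + 4.1² + 2·[19.7·14.6·0.25 + 19.7·11.9·0.62 + 19.7·4.1·0.32 + 14.6·11.9·0.09 + 14.6·4.1·0.61 + 11.9·4.1·0.14] = 759.67 + 604.16 = 1363.83.
With uncorrelated errors the cross-covariances are all true-score covariance, so they carry over unchanged; only the diagonal terms shrink to ρᵢσᵢ².
True-score variance = [19.7²·0.77 + 14.6²·0.92 + 11.9²·0.59 + 4.1²·0.89] + 604.16 = 593.447 + 604.16 = 1197.61.
Reliability = 1197.61 / 1363.83 = 0.8781.

0.8781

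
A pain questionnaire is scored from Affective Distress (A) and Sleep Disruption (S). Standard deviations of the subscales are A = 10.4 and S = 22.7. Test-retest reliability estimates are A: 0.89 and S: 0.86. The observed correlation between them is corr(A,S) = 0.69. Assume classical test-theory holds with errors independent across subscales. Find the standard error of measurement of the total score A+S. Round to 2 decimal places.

9.17

Var(total) = 623.45 + 325.79 = 949.24.
True-score variance = 539.412 + 325.79 = 865.202, so reliability = 0.9115.
Error variance = 949.24 − 865.202 = 84.0382; SEM = √84.0382 = 9.17.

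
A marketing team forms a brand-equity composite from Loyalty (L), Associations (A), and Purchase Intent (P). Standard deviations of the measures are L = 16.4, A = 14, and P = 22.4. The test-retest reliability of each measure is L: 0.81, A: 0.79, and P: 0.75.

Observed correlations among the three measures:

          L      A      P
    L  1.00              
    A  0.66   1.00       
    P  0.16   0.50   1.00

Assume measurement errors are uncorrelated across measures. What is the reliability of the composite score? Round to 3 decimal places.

Var(L+A+P) = 16.4² + 14² + 22.4² + 2·[16.4·14·0.66 + 16.4·22.4·0.16 + 14·22.4·0.50] = 966.72 + 734.227 = 1700.95.
Under uncorrelated errors the observed covariances equal the true-score covariances, so only the own-variance terms attenuate.
True-score variance = [16.4²·0.81 + 14²·0.79 + 22.4²·0.75] + 734.227 = 749.018 + 734.227 = 1483.24.
Reliability = 1483.24 / 1700.95 = 0.872.

0.872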